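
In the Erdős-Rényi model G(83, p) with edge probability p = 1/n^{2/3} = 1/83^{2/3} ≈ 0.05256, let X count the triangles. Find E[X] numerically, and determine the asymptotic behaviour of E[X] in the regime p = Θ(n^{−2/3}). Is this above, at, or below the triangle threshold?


Number of potential triangles: C(83, 3) = 91881.
Each occurs with probability p³ ≈ (0.05256)³ ≈ 1.451589e-04.
By linearity: E[X] = C(83, 3)·p³ ≈ 91881 · 1.451589e-04 ≈ 13.3373.
Since α = 2/3 < 1, p = c/n^{2/3} ≫ 1/n is above the triangle threshold p ~ 1/n. Asymptotically E[X] ~ (c³/6)·n^{3(1−α)} = (1³/6)·n^{1} → ∞; triangles are abundant w.h.p.

E[X] ≈ 13.3373; in regime p = Θ(1/n^{2/3}) E[X] diverges (above the triangle threshold p ~ 1/n).


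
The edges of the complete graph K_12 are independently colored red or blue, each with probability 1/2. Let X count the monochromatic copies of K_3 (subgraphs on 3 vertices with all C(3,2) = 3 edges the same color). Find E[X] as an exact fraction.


Let X = Σ_S X_S over the C(12, 3) = 220 subsets S of size 3, where X_S = 1 if the K_3 on S is monochromatic.
For a fixed S, the K_3 on S has C(3, 2) = 3 edges. P[all 3 edges red] = (1/2)^3, and likewise for blue, so P[monochromatic] = 2·(1/2)^3 = 2^{1 − 3} = 1/4.
Summing: E[X] = C(12, 3) · 2^{1 − 3} = 220 · 1/4 = 55.
Numerically: E[X] ≈ 55.000.

E[X] = C(12,3)·2^(1−C(3,2)) = 55 ≈ 55.000.


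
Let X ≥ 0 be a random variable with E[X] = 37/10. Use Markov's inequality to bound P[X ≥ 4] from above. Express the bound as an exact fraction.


μ = E[X] = 37/10, a = 4.
Markov: P[X ≥ 4] ≤ μ/a = (37/10)/4 = 37/40.
Numerically: ≈ 0.9250.
(Since a = 4 > μ = 3.7000, the bound 37/40 is < 1 and informative.)

P[X ≥ 4] ≤ 37/40 ≈ 0.9250.


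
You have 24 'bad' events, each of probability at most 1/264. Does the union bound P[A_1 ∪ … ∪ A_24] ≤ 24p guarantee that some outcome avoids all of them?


Union bound: P[∪_{i=1}^{24} A_i] ≤ Σ_i P[A_i] ≤ 24·p = 24·(1/264) = 1/11.
Numerically: 1/11 ≈ 0.0909.
Is 1/11 < 1? YES.
Since P[∪ A_i] ≤ 1/11 < 1, the complement has P[∩ A_i^c] ≥ 1 − 1/11 = 10/11 > 0, so some outcome avoids every A_i.

24·p = 1/11 ≈ 0.0909; existence CERTIFIED by the union bound.


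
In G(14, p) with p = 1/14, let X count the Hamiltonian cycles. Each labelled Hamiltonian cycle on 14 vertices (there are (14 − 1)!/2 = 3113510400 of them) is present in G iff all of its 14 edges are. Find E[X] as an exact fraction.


K_14 has (14 − 1)!/2 = 3113510400 labelled Hamiltonian cycles.
For each such Hamiltonian cycle H, let X_H = 1 if all 14 edges of H are present in G. Then P[X_H = 1] = p^{14} = (1/14)^{14} = 1/11112006825558016.
Summing the indicators: E[X] = Σ_H E[X_H] = 3113510400 · p^{14} = 3113510400 · 1/11112006825558016 = 868725/3100448333024.
Numerically: E[X] ≈ 2.8019e-07.

E[X] = 3113510400 · (1/14)^{14} = 868725/3100448333024 ≈ 2.8019e-07.


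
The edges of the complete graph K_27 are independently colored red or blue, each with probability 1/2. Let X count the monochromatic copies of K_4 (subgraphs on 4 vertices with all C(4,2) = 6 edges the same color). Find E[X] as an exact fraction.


Let X = Σ_S X_S over the C(27, 4) = 17550 subsets S of size 4, where X_S = 1 if the K_4 on S is monochromatic.
For a fixed S, the K_4 on S has C(4, 2) = 6 edges. P[all 6 edges red] = (1/2)^6, and likewise for blue, so P[monochromatic] = 2·(1/2)^6 = 2^{1 − 6} = 1/32.
By linearity of expectation: E[X] = C(27, 4) · 2^{1 − 6} = 17550 · 1/32 = 8775/16.
Numerically: E[X] ≈ 548.43750.

E[X] = C(27,4)·2^(1−C(4,2)) = 8775/16 ≈ 548.43750.


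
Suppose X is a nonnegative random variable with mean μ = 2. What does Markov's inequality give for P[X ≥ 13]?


μ = E[X] = 2, a = 13.
Markov: P[X ≥ 13] ≤ μ/a = (2)/13 = 2/13.
Numerically: ≈ 0.154.
(Since a = 13 > μ = 2.000, the bound 2/13 is < 1 and informative.)

P[X ≥ 13] ≤ 2/13 ≈ 0.154.


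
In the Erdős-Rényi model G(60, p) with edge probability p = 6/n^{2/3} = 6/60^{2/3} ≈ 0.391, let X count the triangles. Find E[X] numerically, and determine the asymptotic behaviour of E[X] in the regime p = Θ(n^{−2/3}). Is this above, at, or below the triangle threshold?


Number of potential triangles: C(60, 3) = 34220.
Each occurs with probability p³ ≈ (0.391)³ ≈ 6.00000e-02.
By linearity: E[X] = C(60, 3)·p³ ≈ 34220 · 6.00000e-02 ≈ 2053.200.
Since α = 2/3 < 1, p = c/n^{2/3} ≫ 1/n is above the triangle threshold p ~ 1/n. Asymptotically E[X] ~ (c³/6)·n^{3(1−α)} = (6³/6)·n^{1} → ∞; triangles are abundant w.h.p.

E[X] ≈ 2053.200; in regime p = Θ(1/n^{2/3}) E[X] diverges (above the triangle threshold p ~ 1/n).


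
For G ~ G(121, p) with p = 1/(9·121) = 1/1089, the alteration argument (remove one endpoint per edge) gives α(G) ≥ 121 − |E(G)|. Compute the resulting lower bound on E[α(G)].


E[|E(G)|] = C(121, 2)·p = 7260 · (1/1089) = 20/3.
E[α(G)] ≥ n − E[|E(G)|] = 121 − 20/3 = 343/3.
Numerically: ≈ 114.33333.
(This is only a lower bound; the true E[α(G)] may be larger.)

E[α(G)] ≥ 343/3 ≈ 114.33333.


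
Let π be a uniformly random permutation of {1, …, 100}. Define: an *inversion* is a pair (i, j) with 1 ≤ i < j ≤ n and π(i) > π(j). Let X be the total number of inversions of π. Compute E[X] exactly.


Write X = Σ X_I over the C(100, 2) = 4950 pairs i < j, with X_I the indicator of one inversion.
There are 4950 indicators.
For each fixed pair i < j, the values π(i) and π(j) are two distinct elements of {1, …, 100} in uniformly random order; by symmetry P[π(i) > π(j)] = 1/2.
By linearity: E[X] = 4950 · (1/2) = C(100, 2) · (1/2) = 4950/2 = 2475 ≈ 2475.000000.

E[X] = 2475 = 2475.000000.


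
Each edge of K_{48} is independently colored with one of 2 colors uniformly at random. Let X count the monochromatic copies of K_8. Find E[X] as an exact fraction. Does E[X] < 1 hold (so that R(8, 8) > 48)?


E[X] = C(48, 8) · 2^{1 − 28} = 377348994 · 2^{−27} = 377348994/134217728.
As a reduced fraction: E[X] = 188674497/67108864 ≈ 2.811469.
Is E[X] < 1? NO.
Since E[X] ≥ 1, the first-moment bound is inconclusive at n = 48; it does NOT by itself certify R(8, 8) > 48.

E[X] = 188674497/67108864 ≈ 2.811469; E[X] ≥ 1; first-moment method inconclusive here.


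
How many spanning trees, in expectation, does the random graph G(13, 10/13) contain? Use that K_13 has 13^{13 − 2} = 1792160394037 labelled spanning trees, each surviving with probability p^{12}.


K_13 has 13^{13 − 2} = 1792160394037 labelled spanning trees.
For each such spanning tree H, let X_H = 1 if all 12 edges of H are present in G. Then P[X_H = 1] = p^{12} = (10/13)^{12} = 1000000000000/23298085122481.
By linearity of expectation: E[X] = Σ_H E[X_H] = 1792160394037 · p^{12} = 1792160394037 · 1000000000000/23298085122481 = 1000000000000/13.
Numerically: E[X] ≈ 7.692e+10.

E[X] = 1792160394037 · (10/13)^{12} = 1000000000000/13 ≈ 7.692e+10.


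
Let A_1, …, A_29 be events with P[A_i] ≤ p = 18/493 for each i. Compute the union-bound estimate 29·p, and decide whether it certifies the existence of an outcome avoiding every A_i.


Union bound: P[∪_{i=1}^{29} A_i] ≤ Σ_i P[A_i] ≤ 29·p = 29·(18/493) = 18/17.
Numerically: 18/17 ≈ 1.0588235.
Is 18/17 < 1? NO.
Since the bound 18/17 is ≥ 1, the union bound is uninformative here; it does NOT by itself certify existence.

29·p = 18/17 ≈ 1.0588235; existence NOT certified by the union bound.


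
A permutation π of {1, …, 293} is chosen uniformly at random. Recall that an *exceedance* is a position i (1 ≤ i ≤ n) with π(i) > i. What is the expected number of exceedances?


Write X = Σ_{i=1}^{293} X_i, where X_i = 1_{π(i) > i}.
For each fixed i, π(i) is uniform over {1, …, 293} (marginal of a uniform permutation), so P[π(i) > i] = (n − i)/n. Summing: Σ_{i=1}^{293} (n − i)/n = (0 + 1 + … + 292)/293 = 293(293 − 1)/(2·293) = (293 − 1)/2.
Hence E[X] = Σ_{i=1}^{293} (293 − i)/293 = 146 ≈ 146.000.

E[X] = 146 = 146.000.


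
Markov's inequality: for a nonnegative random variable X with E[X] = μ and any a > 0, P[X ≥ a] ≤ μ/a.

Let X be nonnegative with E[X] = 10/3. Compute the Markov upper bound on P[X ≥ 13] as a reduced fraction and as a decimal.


μ = E[X] = 10/3, a = 13.
Markov: P[X ≥ 13] ≤ μ/a = (10/3)/13 = 10/39.
Numerically: ≈ 0.2564.
(Since a = 13 > μ = 3.3333, the bound 10/39 is < 1 and informative.)

P[X ≥ 13] ≤ 10/39 ≈ 0.2564.


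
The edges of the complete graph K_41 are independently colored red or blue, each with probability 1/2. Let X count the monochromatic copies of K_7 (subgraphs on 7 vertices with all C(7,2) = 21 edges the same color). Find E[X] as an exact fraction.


Let X = Σ_S X_S over the C(41, 7) = 22481940 subsets S of size 7, where X_S = 1 if the K_7 on S is monochromatic.
For a fixed S, the K_7 on S has C(7, 2) = 21 edges. P[all 21 edges red] = (1/2)^21, and likewise for blue, so P[monochromatic] = 2·(1/2)^21 = 2^{1 − 21} = 1/1048576.
Summing: E[X] = C(41, 7) · 2^{1 − 21} = 22481940 · 1/1048576 = 5620485/262144.
Numerically: E[X] ≈ 21.440449.

E[X] = C(41,7)·2^(1−C(7,2)) = 5620485/262144 ≈ 21.440449.


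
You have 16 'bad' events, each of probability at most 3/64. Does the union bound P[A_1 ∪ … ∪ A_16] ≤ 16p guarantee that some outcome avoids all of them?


Union bound: P[∪_{i=1}^{16} A_i] ≤ Σ_i P[A_i] ≤ 16·p = 16·(3/64) = 3/4.
Numerically: 3/4 ≈ 0.75000.
Is 3/4 < 1? YES.
Since P[∪ A_i] ≤ 3/4 < 1, the complement has P[∩ A_i^c] ≥ 1 − 3/4 = 1/4 > 0, so some outcome avoids every A_i.

16·p = 3/4 ≈ 0.75000; existence CERTIFIED by the union bound.


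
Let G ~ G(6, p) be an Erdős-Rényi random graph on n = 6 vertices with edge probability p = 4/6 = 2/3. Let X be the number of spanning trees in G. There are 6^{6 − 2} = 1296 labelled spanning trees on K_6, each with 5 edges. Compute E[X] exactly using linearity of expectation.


K_6 has 6^{6 − 2} = 1296 labelled spanning trees.
For each such spanning tree H, let X_H = 1 if all 5 edges of H are present in G. Then P[X_H = 1] = p^{5} = (2/3)^{5} = 32/243.
By linearity: E[X] = Σ_H E[X_H] = 1296 · p^{5} = 1296 · 32/243 = 512/3.
Numerically: E[X] ≈ 171.

E[X] = 1296 · (2/3)^{5} = 512/3 ≈ 171.


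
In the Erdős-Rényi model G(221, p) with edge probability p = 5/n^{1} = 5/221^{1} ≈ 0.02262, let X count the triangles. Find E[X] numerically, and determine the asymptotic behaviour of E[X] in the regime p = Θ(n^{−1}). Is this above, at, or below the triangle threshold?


Number of potential triangles: C(221, 3) = 1774630.
Each occurs with probability p³ ≈ (0.02262)³ ≈ 1.158066e-05.
By linearity: E[X] = C(221, 3)·p³ ≈ 1774630 · 1.158066e-05 ≈ 20.5514.
Here α = 1, so p = 5/n is exactly at the triangle threshold p ~ 1/n. Asymptotically E[X] → c³/6 = 5³/6 = 125/6 ≈ 20.8333, a bounded constant. In this regime the triangle count is asymptotically Poisson(c³/6).

E[X] ≈ 20.5514; in regime p = Θ(1/n^{1}) E[X] stays bounded (at the triangle threshold p ~ 1/n).


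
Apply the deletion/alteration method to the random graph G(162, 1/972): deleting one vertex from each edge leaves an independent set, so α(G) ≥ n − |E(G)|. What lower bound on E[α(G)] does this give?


E[|E(G)|] = C(162, 2)·p = 13041 · (1/972) = 161/12.
E[α(G)] ≥ n − E[|E(G)|] = 162 − 161/12 = 1783/12.
Numerically: ≈ 148.58333.
(This is only a lower bound; the true E[α(G)] may be larger.)

E[α(G)] ≥ 1783/12 ≈ 148.58333.


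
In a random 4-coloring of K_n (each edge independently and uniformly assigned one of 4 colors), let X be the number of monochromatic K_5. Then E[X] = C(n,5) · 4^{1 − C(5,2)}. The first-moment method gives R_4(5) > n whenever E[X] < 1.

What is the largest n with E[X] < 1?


We need C(n, 5) · 4^{1 − 10} < 1, i.e. C(n, 5) < 4^{10 − 1} = 262144.
Check values of n near the boundary:
  n = 31: C(31, 5) = 169911; 169911 < 262144? YES
  n = 32: C(32, 5) = 201376; 201376 < 262144? YES
  n = 33: C(33, 5) = 237336; 237336 < 262144? YES
  n = 34: C(34, 5) = 278256; 278256 < 262144? NO
The largest n with C(n, 5) < 262144 is n = 33 (where E[X] = 29667/32768 ≈ 0.9053650). Hence R_4(5) > 33, i.e. R_4(5) ≥ 34.

Largest n = 33; hence R_4(5) > 33.


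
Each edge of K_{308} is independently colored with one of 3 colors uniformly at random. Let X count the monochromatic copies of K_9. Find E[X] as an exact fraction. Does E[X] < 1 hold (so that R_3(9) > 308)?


E[X] = C(308, 9) · 3^{1 − 36} = 61088326838816200 · 3^{−35} = 61088326838816200/50031545098999707.
As a reduced fraction: E[X] = 61088326838816200/50031545098999707 ≈ 1.220996.
Is E[X] < 1? NO.
Since E[X] ≥ 1, the first-moment bound is inconclusive at n = 308; it does NOT by itself certify R_3(9) > 308.

E[X] = 61088326838816200/50031545098999707 ≈ 1.220996; E[X] ≥ 1; first-moment method inconclusive here.


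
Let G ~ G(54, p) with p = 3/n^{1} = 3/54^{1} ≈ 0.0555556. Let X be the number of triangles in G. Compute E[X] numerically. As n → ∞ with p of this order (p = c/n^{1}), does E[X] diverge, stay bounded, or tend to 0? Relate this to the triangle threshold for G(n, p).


Number of potential triangles: C(54, 3) = 24804.
Each occurs with probability p³ ≈ (0.0555556)³ ≈ 1.71467764e-04.
By linearity: E[X] = C(54, 3)·p³ ≈ 24804 · 1.71467764e-04 ≈ 4.253086.
Here α = 1, so p = 3/n is exactly at the triangle threshold p ~ 1/n. Asymptotically E[X] → c³/6 = 3³/6 = 9/2 ≈ 4.500000, a bounded constant. In this regime the triangle count is asymptotically Poisson(c³/6).

E[X] ≈ 4.253086; in regime p = Θ(1/n^{1}) E[X] stays bounded (at the triangle threshold p ~ 1/n).


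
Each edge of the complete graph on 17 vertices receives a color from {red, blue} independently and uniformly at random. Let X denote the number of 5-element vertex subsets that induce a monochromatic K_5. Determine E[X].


Let X = Σ_S X_S over the C(17, 5) = 6188 subsets S of size 5, where X_S = 1 if the K_5 on S is monochromatic.
For a fixed S, the K_5 on S has C(5, 2) = 10 edges. P[all 10 edges red] = (1/2)^10, and likewise for blue, so P[monochromatic] = 2·(1/2)^10 = 2^{1 − 10} = 1/512.
By linearity: E[X] = C(17, 5) · 2^{1 − 10} = 6188 · 1/512 = 1547/128.
Numerically: E[X] ≈ 12.08594.

E[X] = C(17,5)·2^(1−C(5,2)) = 1547/128 ≈ 12.08594.


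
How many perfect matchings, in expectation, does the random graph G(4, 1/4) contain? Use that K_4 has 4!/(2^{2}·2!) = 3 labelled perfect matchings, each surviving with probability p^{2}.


K_4 has 4!/(2^{2}·2!) = 3 labelled perfect matchings.
For each such perfect matching H, let X_H = 1 if all 2 edges of H are present in G. Then P[X_H = 1] = p^{2} = (1/4)^{2} = 1/16.
Summing the indicators: E[X] = Σ_H E[X_H] = 3 · p^{2} = 3 · 1/16 = 3/16.
Numerically: E[X] ≈ 0.188.

E[X] = 3 · (1/4)^{2} = 3/16 ≈ 0.188.


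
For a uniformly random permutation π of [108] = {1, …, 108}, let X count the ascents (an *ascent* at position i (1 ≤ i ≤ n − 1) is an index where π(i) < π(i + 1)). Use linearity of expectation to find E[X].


Write X = Σ X_I over i = 1, …, 107, with X_I the indicator of one ascent.
There are 107 indicators.
For each fixed i, the pair (π(i), π(i+1)) is a uniformly random ordered pair of distinct values from {1, …, 108}; by symmetry P[π(i) < π(i+1)] = 1/2.
By linearity: E[X] = 107 · (1/2) = (108 − 1) · (1/2) = 107/2 ≈ 53.500000.

E[X] = 107/2 = 53.500000.


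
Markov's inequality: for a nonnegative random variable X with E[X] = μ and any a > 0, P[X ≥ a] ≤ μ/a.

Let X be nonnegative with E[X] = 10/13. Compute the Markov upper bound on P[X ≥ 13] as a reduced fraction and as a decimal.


μ = E[X] = 10/13, a = 13.
Markov: P[X ≥ 13] ≤ μ/a = (10/13)/13 = 10/169.
Numerically: ≈ 0.059.
(Since a = 13 > μ = 0.769, the bound 10/169 is < 1 and informative.)

P[X ≥ 13] ≤ 10/169 ≈ 0.059.


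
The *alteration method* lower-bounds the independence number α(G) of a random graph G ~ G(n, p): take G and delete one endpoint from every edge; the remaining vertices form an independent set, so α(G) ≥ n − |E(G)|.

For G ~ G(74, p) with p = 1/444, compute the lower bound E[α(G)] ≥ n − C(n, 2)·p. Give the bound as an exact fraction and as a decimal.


E[|E(G)|] = C(74, 2)·p = 2701 · (1/444) = 73/12.
E[α(G)] ≥ n − E[|E(G)|] = 74 − 73/12 = 815/12.
Numerically: ≈ 67.916667.
(This is only a lower bound; the true E[α(G)] may be larger.)

E[α(G)] ≥ 815/12 ≈ 67.916667.


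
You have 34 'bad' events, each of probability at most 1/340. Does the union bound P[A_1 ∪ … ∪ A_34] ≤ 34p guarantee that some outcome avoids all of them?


Union bound: P[∪_{i=1}^{34} A_i] ≤ Σ_i P[A_i] ≤ 34·p = 34·(1/340) = 1/10.
Numerically: 1/10 ≈ 0.1000000.
Is 1/10 < 1? YES.
Since P[∪ A_i] ≤ 1/10 < 1, the complement has P[∩ A_i^c] ≥ 1 − 1/10 = 9/10 > 0, so some outcome avoids every A_i.

34·p = 1/10 ≈ 0.1000000; existence CERTIFIED by the union bound.


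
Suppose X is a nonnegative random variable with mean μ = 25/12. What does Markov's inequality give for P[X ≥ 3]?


μ = E[X] = 25/12, a = 3.
Markov: P[X ≥ 3] ≤ μ/a = (25/12)/3 = 25/36.
Numerically: ≈ 0.694.
(Since a = 3 > μ = 2.083, the bound 25/36 is < 1 and informative.)

P[X ≥ 3] ≤ 25/36 ≈ 0.694.


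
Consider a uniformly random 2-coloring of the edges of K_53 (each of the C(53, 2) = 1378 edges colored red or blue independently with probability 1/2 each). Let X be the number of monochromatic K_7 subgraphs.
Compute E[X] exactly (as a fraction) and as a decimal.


Let X = Σ_S X_S over the C(53, 7) = 154143080 subsets S of size 7, where X_S = 1 if the K_7 on S is monochromatic.
For a fixed S, the K_7 on S has C(7, 2) = 21 edges. P[all 21 edges red] = (1/2)^21, and likewise for blue, so P[monochromatic] = 2·(1/2)^21 = 2^{1 − 21} = 1/1048576.
Summing: E[X] = C(53, 7) · 2^{1 − 21} = 154143080 · 1/1048576 = 19267885/131072.
Numerically: E[X] ≈ 147.002.

E[X] = C(53,7)·2^(1−C(7,2)) = 19267885/131072 ≈ 147.002.


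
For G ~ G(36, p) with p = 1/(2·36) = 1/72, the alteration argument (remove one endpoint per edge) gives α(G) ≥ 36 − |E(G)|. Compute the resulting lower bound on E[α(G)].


E[|E(G)|] = C(36, 2)·p = 630 · (1/72) = 35/4.
E[α(G)] ≥ n − E[|E(G)|] = 36 − 35/4 = 109/4.
Numerically: ≈ 27.25000.
(This is only a lower bound; the true E[α(G)] may be larger.)

E[α(G)] ≥ 109/4 ≈ 27.25000.


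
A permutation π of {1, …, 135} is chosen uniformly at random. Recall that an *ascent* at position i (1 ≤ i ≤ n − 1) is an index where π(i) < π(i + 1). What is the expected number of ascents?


Write X = Σ X_I over i = 1, …, 134, with X_I the indicator of one ascent.
There are 134 indicators.
For each fixed i, the pair (π(i), π(i+1)) is a uniformly random ordered pair of distinct values from {1, …, 135}; by symmetry P[π(i) < π(i+1)] = 1/2.
By linearity: E[X] = 134 · (1/2) = (135 − 1) · (1/2) = 67 ≈ 67.000.

E[X] = 67 = 67.000.


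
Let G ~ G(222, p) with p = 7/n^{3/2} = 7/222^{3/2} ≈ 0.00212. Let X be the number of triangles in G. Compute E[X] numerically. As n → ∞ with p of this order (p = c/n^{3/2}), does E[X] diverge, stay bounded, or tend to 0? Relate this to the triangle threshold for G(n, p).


Number of potential triangles: C(222, 3) = 1798940.
Each occurs with probability p³ ≈ (0.00212)³ ≈ 9.47776e-09.
By linearity: E[X] = C(222, 3)·p³ ≈ 1798940 · 9.47776e-09 ≈ 0.017.
Since α = 3/2 > 1, p = c/n^{3/2} = o(1/n) is below the triangle threshold p ~ 1/n. Asymptotically E[X] ~ (c³/6)·n^{3(1−α)} = (7³/6)·n^{-1.5} → 0, so by Markov's inequality G has no triangles w.h.p.

E[X] ≈ 0.017; in regime p = Θ(1/n^{3/2}) E[X] tends to 0 (below the triangle threshold p ~ 1/n).


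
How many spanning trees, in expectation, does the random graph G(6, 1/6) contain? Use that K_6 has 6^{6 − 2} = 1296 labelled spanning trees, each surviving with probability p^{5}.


K_6 has 6^{6 − 2} = 1296 labelled spanning trees.
For each such spanning tree H, let X_H = 1 if all 5 edges of H are present in G. Then P[X_H = 1] = p^{5} = (1/6)^{5} = 1/7776.
Summing the indicators: E[X] = Σ_H E[X_H] = 1296 · p^{5} = 1296 · 1/7776 = 1/6.
Numerically: E[X] ≈ 0.166667.

E[X] = 1296 · (1/6)^{5} = 1/6 ≈ 0.166667.


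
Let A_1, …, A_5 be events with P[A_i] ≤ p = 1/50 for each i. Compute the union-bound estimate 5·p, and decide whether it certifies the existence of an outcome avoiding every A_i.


Union bound: P[∪_{i=1}^{5} A_i] ≤ Σ_i P[A_i] ≤ 5·p = 5·(1/50) = 1/10.
Numerically: 1/10 ≈ 0.100000.
Is 1/10 < 1? YES.
Since P[∪ A_i] ≤ 1/10 < 1, the complement has P[∩ A_i^c] ≥ 1 − 1/10 = 9/10 > 0, so some outcome avoids every A_i.

5·p = 1/10 ≈ 0.100000; existence CERTIFIED by the union bound.


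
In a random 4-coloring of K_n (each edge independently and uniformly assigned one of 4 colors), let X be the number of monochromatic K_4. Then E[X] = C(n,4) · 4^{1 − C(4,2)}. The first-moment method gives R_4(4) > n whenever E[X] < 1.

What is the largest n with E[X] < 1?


We need C(n, 4) · 4^{1 − 6} < 1, i.e. C(n, 4) < 4^{6 − 1} = 1024.
Check values of n near the boundary:
  n = 8: C(8, 4) = 70; 70 < 1024? YES
  n = 9: C(9, 4) = 126; 126 < 1024? YES
  n = 10: C(10, 4) = 210; 210 < 1024? YES
  n = 11: C(11, 4) = 330; 330 < 1024? YES
  n = 12: C(12, 4) = 495; 495 < 1024? YES
  n = 13: C(13, 4) = 715; 715 < 1024? YES
  n = 14: C(14, 4) = 1001; 1001 < 1024? YES
  n = 15: C(15, 4) = 1365; 1365 < 1024? NO
  n = 16: C(16, 4) = 1820; 1820 < 1024? NO
The largest n with C(n, 4) < 1024 is n = 14 (where E[X] = 1001/1024 ≈ 0.9775). Hence R_4(4) > 14, i.e. R_4(4) ≥ 15.

Largest n = 14; hence R_4(4) > 14.


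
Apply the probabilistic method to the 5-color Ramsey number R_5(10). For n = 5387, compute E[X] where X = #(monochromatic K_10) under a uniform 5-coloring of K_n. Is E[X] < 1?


E[X] = C(5387, 10) · 5^{1 − 45} = 5624406917627224603154306376491 · 5^{−44} = 5624406917627224603154306376491/5684341886080801486968994140625.
As a reduced fraction: E[X] = 5624406917627224603154306376491/5684341886080801486968994140625 ≈ 0.989456.
Is E[X] < 1? YES.
Since E[X] < 1, there exists a 5-coloring of K_{5387} with no monochromatic K_10; hence R_5(10) > 5387.

E[X] = 5624406917627224603154306376491/5684341886080801486968994140625 ≈ 0.989456; E[X] < 1, so R_5(10) > 5387.


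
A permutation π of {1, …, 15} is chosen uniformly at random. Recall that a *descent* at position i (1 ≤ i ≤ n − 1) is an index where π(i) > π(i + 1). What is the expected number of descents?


Write X = Σ X_I over i = 1, …, 14, with X_I the indicator of one descent.
There are 14 indicators.
For each fixed i, the pair (π(i), π(i+1)) is a uniformly random ordered pair of distinct values from {1, …, 15}; by symmetry P[π(i) > π(i+1)] = 1/2.
By linearity: E[X] = 14 · (1/2) = (15 − 1) · (1/2) = 7 ≈ 7.000000.

E[X] = 7 = 7.000000.


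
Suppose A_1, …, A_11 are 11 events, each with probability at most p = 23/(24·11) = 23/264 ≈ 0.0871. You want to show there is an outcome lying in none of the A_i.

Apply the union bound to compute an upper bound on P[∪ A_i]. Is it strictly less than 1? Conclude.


Union bound: P[∪_{i=1}^{11} A_i] ≤ Σ_i P[A_i] ≤ 11·p = 11·(23/264) = 23/24.
Numerically: 23/24 ≈ 0.9583.
Is 23/24 < 1? YES.
Since P[∪ A_i] ≤ 23/24 < 1, the complement has P[∩ A_i^c] ≥ 1 − 23/24 = 1/24 > 0, so some outcome avoids every A_i.

11·p = 23/24 ≈ 0.9583; existence CERTIFIED by the union bound.


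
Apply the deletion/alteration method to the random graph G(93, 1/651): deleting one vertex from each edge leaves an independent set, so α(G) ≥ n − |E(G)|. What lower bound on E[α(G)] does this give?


E[|E(G)|] = C(93, 2)·p = 4278 · (1/651) = 46/7.
E[α(G)] ≥ n − E[|E(G)|] = 93 − 46/7 = 605/7.
Numerically: ≈ 86.428571.
(This is only a lower bound; the true E[α(G)] may be larger.)

E[α(G)] ≥ 605/7 ≈ 86.428571.


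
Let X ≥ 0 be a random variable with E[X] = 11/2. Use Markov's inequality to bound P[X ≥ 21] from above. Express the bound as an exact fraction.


μ = E[X] = 11/2, a = 21.
Markov: P[X ≥ 21] ≤ μ/a = (11/2)/21 = 11/42.
Numerically: ≈ 0.261905.
(Since a = 21 > μ = 5.500000, the bound 11/42 is < 1 and informative.)

P[X ≥ 21] ≤ 11/42 ≈ 0.261905.


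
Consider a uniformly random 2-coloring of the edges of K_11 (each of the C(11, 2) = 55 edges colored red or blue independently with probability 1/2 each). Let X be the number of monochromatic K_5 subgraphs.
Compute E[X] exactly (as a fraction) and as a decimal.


Let X = Σ_S X_S over the C(11, 5) = 462 subsets S of size 5, where X_S = 1 if the K_5 on S is monochromatic.
For a fixed S, the K_5 on S has C(5, 2) = 10 edges. P[all 10 edges red] = (1/2)^10, and likewise for blue, so P[monochromatic] = 2·(1/2)^10 = 2^{1 − 10} = 1/512.
By linearity of expectation: E[X] = C(11, 5) · 2^{1 − 10} = 462 · 1/512 = 231/256.
Numerically: E[X] ≈ 0.902344.

E[X] = C(11,5)·2^(1−C(5,2)) = 231/256 ≈ 0.902344.


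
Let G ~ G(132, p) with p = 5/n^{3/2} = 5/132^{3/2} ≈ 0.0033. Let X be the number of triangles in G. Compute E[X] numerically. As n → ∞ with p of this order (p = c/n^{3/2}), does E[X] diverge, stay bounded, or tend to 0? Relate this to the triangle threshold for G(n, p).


Number of potential triangles: C(132, 3) = 374660.
Each occurs with probability p³ ≈ (0.0033)³ ≈ 3.58366e-08.
By linearity: E[X] = C(132, 3)·p³ ≈ 374660 · 3.58366e-08 ≈ 0.013.
Since α = 3/2 > 1, p = c/n^{3/2} = o(1/n) is below the triangle threshold p ~ 1/n. Asymptotically E[X] ~ (c³/6)·n^{3(1−α)} = (5³/6)·n^{-1.5} → 0, so by Markov's inequality G has no triangles w.h.p.

E[X] ≈ 0.013; in regime p = Θ(1/n^{3/2}) E[X] tends to 0 (below the triangle threshold p ~ 1/n).


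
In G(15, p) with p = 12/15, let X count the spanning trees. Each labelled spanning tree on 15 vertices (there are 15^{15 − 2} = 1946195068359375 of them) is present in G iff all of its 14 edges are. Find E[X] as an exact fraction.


K_15 has 15^{15 − 2} = 1946195068359375 labelled spanning trees.
For each such spanning tree H, let X_H = 1 if all 14 edges of H are present in G. Then P[X_H = 1] = p^{14} = (4/5)^{14} = 268435456/6103515625.
Summing the indicators: E[X] = Σ_H E[X_H] = 1946195068359375 · p^{14} = 1946195068359375 · 268435456/6103515625 = 427972821516288/5.
Numerically: E[X] ≈ 8.559e+13.

E[X] = 1946195068359375 · (4/5)^{14} = 427972821516288/5 ≈ 8.559e+13.


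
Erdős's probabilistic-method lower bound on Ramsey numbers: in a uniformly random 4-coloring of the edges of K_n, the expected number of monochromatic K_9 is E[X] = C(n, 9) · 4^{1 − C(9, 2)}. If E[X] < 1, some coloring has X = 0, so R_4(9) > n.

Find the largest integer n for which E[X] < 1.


We need C(n, 9) · 4^{1 − 36} < 1, i.e. C(n, 9) < 4^{36 − 1} = 1180591620717411303424.
Check values of n near the boundary:
  n = 913: C(913, 9) = 1167605542753639808390; 1167605542753639808390 < 1180591620717411303424? YES
  n = 914: C(914, 9) = 1179217089587653905932; 1179217089587653905932 < 1180591620717411303424? YES
  n = 915: C(915, 9) = 1190931166636537885130; 1190931166636537885130 < 1180591620717411303424? NO
  n = 916: C(916, 9) = 1202748565202942340440; 1202748565202942340440 < 1180591620717411303424? NO
  n = 917: C(917, 9) = 1214670081818390006810; 1214670081818390006810 < 1180591620717411303424? NO
The largest n with C(n, 9) < 1180591620717411303424 is n = 914 (where E[X] = 294804272396913476483/295147905179352825856 ≈ 0.9988). Hence R_4(9) > 914, i.e. R_4(9) ≥ 915.

Largest n = 914; hence R_4(9) > 914.


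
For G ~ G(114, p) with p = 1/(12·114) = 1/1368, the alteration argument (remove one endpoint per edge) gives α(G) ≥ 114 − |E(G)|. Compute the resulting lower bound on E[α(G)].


E[|E(G)|] = C(114, 2)·p = 6441 · (1/1368) = 113/24.
E[α(G)] ≥ n − E[|E(G)|] = 114 − 113/24 = 2623/24.
Numerically: ≈ 109.292.
(This is only a lower bound; the true E[α(G)] may be larger.)

E[α(G)] ≥ 2623/24 ≈ 109.292.


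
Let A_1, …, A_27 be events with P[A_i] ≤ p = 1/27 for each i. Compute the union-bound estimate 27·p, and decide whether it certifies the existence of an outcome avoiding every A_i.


Union bound: P[∪_{i=1}^{27} A_i] ≤ Σ_i P[A_i] ≤ 27·p = 27·(1/27) = 1.
Numerically: 1 ≈ 1.0000000.
Is 1 < 1? NO.
Since the bound 1 is ≥ 1, the union bound is uninformative here; it does NOT by itself certify existence.

27·p = 1 ≈ 1.0000000; existence NOT certified by the union bound.


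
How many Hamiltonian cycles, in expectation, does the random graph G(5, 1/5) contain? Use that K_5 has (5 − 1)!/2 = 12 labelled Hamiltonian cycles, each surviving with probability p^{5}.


K_5 has (5 − 1)!/2 = 12 labelled Hamiltonian cycles.
For each such Hamiltonian cycle H, let X_H = 1 if all 5 edges of H are present in G. Then P[X_H = 1] = p^{5} = (1/5)^{5} = 1/3125.
By linearity of expectation: E[X] = Σ_H E[X_H] = 12 · p^{5} = 12 · 1/3125 = 12/3125.
Numerically: E[X] ≈ 0.00384.

E[X] = 12 · (1/5)^{5} = 12/3125 ≈ 0.00384.


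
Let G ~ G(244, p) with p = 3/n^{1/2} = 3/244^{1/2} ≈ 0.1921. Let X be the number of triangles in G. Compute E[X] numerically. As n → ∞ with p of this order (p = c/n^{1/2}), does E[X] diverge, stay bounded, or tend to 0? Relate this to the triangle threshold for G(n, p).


Number of potential triangles: C(244, 3) = 2391444.
Each occurs with probability p³ ≈ (0.1921)³ ≈ 7.084008e-03.
By linearity: E[X] = C(244, 3)·p³ ≈ 2391444 · 7.084008e-03 ≈ 16941.0077.
Since α = 1/2 < 1, p = c/n^{1/2} ≫ 1/n is above the triangle threshold p ~ 1/n. Asymptotically E[X] ~ (c³/6)·n^{3(1−α)} = (3³/6)·n^{1.5} → ∞; triangles are abundant w.h.p.

E[X] ≈ 16941.0077; in regime p = Θ(1/n^{1/2}) E[X] diverges (above the triangle threshold p ~ 1/n).


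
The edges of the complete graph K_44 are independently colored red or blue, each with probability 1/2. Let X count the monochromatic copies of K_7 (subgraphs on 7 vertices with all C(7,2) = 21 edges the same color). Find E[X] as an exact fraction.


Let X = Σ_S X_S over the C(44, 7) = 38320568 subsets S of size 7, where X_S = 1 if the K_7 on S is monochromatic.
For a fixed S, the K_7 on S has C(7, 2) = 21 edges. P[all 21 edges red] = (1/2)^21, and likewise for blue, so P[monochromatic] = 2·(1/2)^21 = 2^{1 − 21} = 1/1048576.
By linearity of expectation: E[X] = C(44, 7) · 2^{1 − 21} = 38320568 · 1/1048576 = 4790071/131072.
Numerically: E[X] ≈ 36.54534.

E[X] = C(44,7)·2^(1−C(7,2)) = 4790071/131072 ≈ 36.54534.


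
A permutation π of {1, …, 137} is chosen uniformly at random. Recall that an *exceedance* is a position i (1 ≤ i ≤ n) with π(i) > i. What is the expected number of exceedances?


Write X = Σ_{i=1}^{137} X_i, where X_i = 1_{π(i) > i}.
For each fixed i, π(i) is uniform over {1, …, 137} (marginal of a uniform permutation), so P[π(i) > i] = (n − i)/n. Summing: Σ_{i=1}^{137} (n − i)/n = (0 + 1 + … + 136)/137 = 137(137 − 1)/(2·137) = (137 − 1)/2.
Hence E[X] = Σ_{i=1}^{137} (137 − i)/137 = 68 ≈ 68.0000.

E[X] = 68 = 68.0000.


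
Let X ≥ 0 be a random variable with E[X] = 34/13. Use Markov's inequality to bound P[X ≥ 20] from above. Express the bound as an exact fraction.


μ = E[X] = 34/13, a = 20.
Markov: P[X ≥ 20] ≤ μ/a = (34/13)/20 = 17/130.
Numerically: ≈ 0.130769.
(Since a = 20 > μ = 2.615385, the bound 17/130 is < 1 and informative.)

P[X ≥ 20] ≤ 17/130 ≈ 0.130769.


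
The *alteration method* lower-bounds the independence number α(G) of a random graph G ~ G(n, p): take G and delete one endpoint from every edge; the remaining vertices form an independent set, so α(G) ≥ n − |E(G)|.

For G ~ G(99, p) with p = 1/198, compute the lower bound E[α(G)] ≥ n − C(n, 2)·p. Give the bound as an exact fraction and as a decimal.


E[|E(G)|] = C(99, 2)·p = 4851 · (1/198) = 49/2.
E[α(G)] ≥ n − E[|E(G)|] = 99 − 49/2 = 149/2.
Numerically: ≈ 74.500000.
(This is only a lower bound; the true E[α(G)] may be larger.)

E[α(G)] ≥ 149/2 ≈ 74.500000.


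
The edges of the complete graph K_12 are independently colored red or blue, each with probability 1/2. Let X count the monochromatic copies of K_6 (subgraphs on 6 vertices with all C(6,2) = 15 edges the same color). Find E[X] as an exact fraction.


Let X = Σ_S X_S over the C(12, 6) = 924 subsets S of size 6, where X_S = 1 if the K_6 on S is monochromatic.
For a fixed S, the K_6 on S has C(6, 2) = 15 edges. P[all 15 edges red] = (1/2)^15, and likewise for blue, so P[monochromatic] = 2·(1/2)^15 = 2^{1 − 15} = 1/16384.
By linearity of expectation: E[X] = C(12, 6) · 2^{1 − 15} = 924 · 1/16384 = 231/4096.
Numerically: E[X] ≈ 0.0564.

E[X] = C(12,6)·2^(1−C(6,2)) = 231/4096 ≈ 0.0564.


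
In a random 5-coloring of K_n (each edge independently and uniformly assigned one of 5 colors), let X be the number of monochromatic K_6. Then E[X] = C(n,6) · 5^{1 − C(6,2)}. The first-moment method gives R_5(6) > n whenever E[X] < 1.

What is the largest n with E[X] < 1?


We need C(n, 6) · 5^{1 − 15} < 1, i.e. C(n, 6) < 5^{15 − 1} = 6103515625.
Check values of n near the boundary:
  n = 126: C(126, 6) = 4925156775; 4925156775 < 6103515625? YES
  n = 127: C(127, 6) = 5169379425; 5169379425 < 6103515625? YES
  n = 128: C(128, 6) = 5423611200; 5423611200 < 6103515625? YES
  n = 129: C(129, 6) = 5688177600; 5688177600 < 6103515625? YES
  n = 130: C(130, 6) = 5963412000; 5963412000 < 6103515625? YES
  n = 131: C(131, 6) = 6249655776; 6249655776 < 6103515625? NO
  n = 132: C(132, 6) = 6547258432; 6547258432 < 6103515625? NO
The largest n with C(n, 6) < 6103515625 is n = 130 (where E[X] = 47707296/48828125 ≈ 0.9770). Hence R_5(6) > 130, i.e. R_5(6) ≥ 131.

Largest n = 130; hence R_5(6) > 130.


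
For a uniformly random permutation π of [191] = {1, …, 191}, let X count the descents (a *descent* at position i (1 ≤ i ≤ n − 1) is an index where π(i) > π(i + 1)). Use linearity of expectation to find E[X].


Write X = Σ X_I over i = 1, …, 190, with X_I the indicator of one descent.
There are 190 indicators.
For each fixed i, the pair (π(i), π(i+1)) is a uniformly random ordered pair of distinct values from {1, …, 191}; by symmetry P[π(i) > π(i+1)] = 1/2.
By linearity: E[X] = 190 · (1/2) = (191 − 1) · (1/2) = 95 ≈ 95.000.

E[X] = 95 = 95.000.


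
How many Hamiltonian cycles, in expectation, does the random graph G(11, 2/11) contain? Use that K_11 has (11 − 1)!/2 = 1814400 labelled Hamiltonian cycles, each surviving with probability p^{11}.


K_11 has (11 − 1)!/2 = 1814400 labelled Hamiltonian cycles.
For each such Hamiltonian cycle H, let X_H = 1 if all 11 edges of H are present in G. Then P[X_H = 1] = p^{11} = (2/11)^{11} = 2048/285311670611.
Summing the indicators: E[X] = Σ_H E[X_H] = 1814400 · p^{11} = 1814400 · 2048/285311670611 = 3715891200/285311670611.
Numerically: E[X] ≈ 0.013.

E[X] = 1814400 · (2/11)^{11} = 3715891200/285311670611 ≈ 0.013.


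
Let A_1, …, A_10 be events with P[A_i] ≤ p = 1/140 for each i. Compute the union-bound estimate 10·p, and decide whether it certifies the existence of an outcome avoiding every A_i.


Union bound: P[∪_{i=1}^{10} A_i] ≤ Σ_i P[A_i] ≤ 10·p = 10·(1/140) = 1/14.
Numerically: 1/14 ≈ 0.07143.
Is 1/14 < 1? YES.
Since P[∪ A_i] ≤ 1/14 < 1, the complement has P[∩ A_i^c] ≥ 1 − 1/14 = 13/14 > 0, so some outcome avoids every A_i.

10·p = 1/14 ≈ 0.07143; existence CERTIFIED by the union bound.


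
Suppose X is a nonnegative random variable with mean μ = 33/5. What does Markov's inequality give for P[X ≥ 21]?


μ = E[X] = 33/5, a = 21.
Markov: P[X ≥ 21] ≤ μ/a = (33/5)/21 = 11/35.
Numerically: ≈ 0.3143.
(Since a = 21 > μ = 6.6000, the bound 11/35 is < 1 and informative.)

P[X ≥ 21] ≤ 11/35 ≈ 0.3143.


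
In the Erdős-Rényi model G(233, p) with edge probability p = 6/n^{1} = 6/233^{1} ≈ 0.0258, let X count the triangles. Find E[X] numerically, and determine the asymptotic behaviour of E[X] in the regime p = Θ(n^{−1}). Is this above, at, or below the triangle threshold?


Number of potential triangles: C(233, 3) = 2081156.
Each occurs with probability p³ ≈ (0.0258)³ ≈ 1.70760e-05.
By linearity: E[X] = C(233, 3)·p³ ≈ 2081156 · 1.70760e-05 ≈ 35.538.
Here α = 1, so p = 6/n is exactly at the triangle threshold p ~ 1/n. Asymptotically E[X] → c³/6 = 6³/6 = 36 ≈ 36.000, a bounded constant. In this regime the triangle count is asymptotically Poisson(c³/6).

E[X] ≈ 35.538; in regime p = Θ(1/n^{1}) E[X] stays bounded (at the triangle threshold p ~ 1/n).


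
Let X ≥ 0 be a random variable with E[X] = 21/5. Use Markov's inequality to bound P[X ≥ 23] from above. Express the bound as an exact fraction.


μ = E[X] = 21/5, a = 23.
Markov: P[X ≥ 23] ≤ μ/a = (21/5)/23 = 21/115.
Numerically: ≈ 0.183.
(Since a = 23 > μ = 4.200, the bound 21/115 is < 1 and informative.)

P[X ≥ 23] ≤ 21/115 ≈ 0.183.


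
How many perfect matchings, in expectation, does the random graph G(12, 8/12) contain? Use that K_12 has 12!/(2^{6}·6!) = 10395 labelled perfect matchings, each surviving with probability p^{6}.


K_12 has 12!/(2^{6}·6!) = 10395 labelled perfect matchings.
For each such perfect matching H, let X_H = 1 if all 6 edges of H are present in G. Then P[X_H = 1] = p^{6} = (2/3)^{6} = 64/729.
Summing the indicators: E[X] = Σ_H E[X_H] = 10395 · p^{6} = 10395 · 64/729 = 24640/27.
Numerically: E[X] ≈ 912.6.

E[X] = 10395 · (2/3)^{6} = 24640/27 ≈ 912.6.


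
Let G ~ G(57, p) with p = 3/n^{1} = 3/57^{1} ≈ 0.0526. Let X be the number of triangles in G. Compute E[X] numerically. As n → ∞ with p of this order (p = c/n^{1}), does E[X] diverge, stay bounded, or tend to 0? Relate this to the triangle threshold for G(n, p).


Number of potential triangles: C(57, 3) = 29260.
Each occurs with probability p³ ≈ (0.0526)³ ≈ 1.45794e-04.
By linearity: E[X] = C(57, 3)·p³ ≈ 29260 · 1.45794e-04 ≈ 4.266.
Here α = 1, so p = 3/n is exactly at the triangle threshold p ~ 1/n. Asymptotically E[X] → c³/6 = 3³/6 = 9/2 ≈ 4.500, a bounded constant. In this regime the triangle count is asymptotically Poisson(c³/6).

E[X] ≈ 4.266; in regime p = Θ(1/n^{1}) E[X] stays bounded (at the triangle threshold p ~ 1/n).


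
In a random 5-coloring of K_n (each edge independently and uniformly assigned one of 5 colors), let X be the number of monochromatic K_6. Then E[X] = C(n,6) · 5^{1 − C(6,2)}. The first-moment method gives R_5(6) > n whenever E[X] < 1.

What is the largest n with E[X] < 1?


We need C(n, 6) · 5^{1 − 15} < 1, i.e. C(n, 6) < 5^{15 − 1} = 6103515625.
Check values of n near the boundary:
  n = 124: C(124, 6) = 4465475476; 4465475476 < 6103515625? YES
  n = 125: C(125, 6) = 4690625500; 4690625500 < 6103515625? YES
  n = 126: C(126, 6) = 4925156775; 4925156775 < 6103515625? YES
  n = 127: C(127, 6) = 5169379425; 5169379425 < 6103515625? YES
  n = 128: C(128, 6) = 5423611200; 5423611200 < 6103515625? YES
  n = 129: C(129, 6) = 5688177600; 5688177600 < 6103515625? YES
  n = 130: C(130, 6) = 5963412000; 5963412000 < 6103515625? YES
  n = 131: C(131, 6) = 6249655776; 6249655776 < 6103515625? NO
  n = 132: C(132, 6) = 6547258432; 6547258432 < 6103515625? NO
The largest n with C(n, 6) < 6103515625 is n = 130 (where E[X] = 47707296/48828125 ≈ 0.977045). Hence R_5(6) > 130, i.e. R_5(6) ≥ 131.

Largest n = 130; hence R_5(6) > 130.


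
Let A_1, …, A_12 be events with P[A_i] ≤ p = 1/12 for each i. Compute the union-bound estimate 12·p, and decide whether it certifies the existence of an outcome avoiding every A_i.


Union bound: P[∪_{i=1}^{12} A_i] ≤ Σ_i P[A_i] ≤ 12·p = 12·(1/12) = 1.
Numerically: 1 ≈ 1.000000.
Is 1 < 1? NO.
Since the bound 1 is ≥ 1, the union bound is uninformative here; it does NOT by itself certify existence.

12·p = 1 ≈ 1.000000; existence NOT certified by the union bound.
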